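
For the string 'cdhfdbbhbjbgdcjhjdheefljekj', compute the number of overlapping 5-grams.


String 'cdhfdbbhbjbgdcjhjdheefljekj' has length L = 27.
Number of overlapping n-grams = L - n + 1
Substituting: 27 - 5 + 1 = 23

23


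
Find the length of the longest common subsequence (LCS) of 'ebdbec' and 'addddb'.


DP table for LCS of 'ebdbec' and 'addddb':
       a  d  d  d  d  b
    0  0  0  0  0  0  0
  e 0  0  0  0  0  0  0
  b 0  0  0  0  0  0  1
  d 0  0  1  1  1  1  1
  b 0  0  1  1  1  1  2
  e 0  0  1  1  1  1  2
  c 0  0  1  1  1  1  2
LCS: 'db'
LCS length = 2

2


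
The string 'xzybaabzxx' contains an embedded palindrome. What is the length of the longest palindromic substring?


Scanning 'xzybaabzxx' for palindromic substrings.
Substring at positions 3-6: 'baab'.
Check: reverse('baab') = 'baab' -> palindrome confirmed.
Neighbouring characters ('y' / 'z') break symmetry, so it cannot extend further.
No longer palindromic substring exists; longest length = 4

4


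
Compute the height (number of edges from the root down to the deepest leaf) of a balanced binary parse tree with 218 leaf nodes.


In a balanced binary tree with n leaves the deepest leaf is ceil(log2(n)) edges below the root.
log2(218) = 7.7682
ceil(7.7682) = 8
height (edges) = 8

8


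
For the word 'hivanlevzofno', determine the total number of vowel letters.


Scanning each character of 'hivanlevzofno':
  Position 1: 'h' -> consonant (running count: 0)
  Position 2: 'i' -> vowel (running count: 1)
  Position 3: 'v' -> consonant (running count: 1)
  Position 4: 'a' -> vowel (running count: 2)
  Position 5: 'n' -> consonant (running count: 2)
  Position 6: 'l' -> consonant (running count: 2)
  Position 7: 'e' -> vowel (running count: 3)
  Position 8: 'v' -> consonant (running count: 3)
  Position 9: 'z' -> consonant (running count: 3)
  Position 10: 'o' -> vowel (running count: 4)
  Position 11: 'f' -> consonant (running count: 4)
  Position 12: 'n' -> consonant (running count: 4)
  Position 13: 'o' -> vowel (running count: 5)
Total vowels: 5

5


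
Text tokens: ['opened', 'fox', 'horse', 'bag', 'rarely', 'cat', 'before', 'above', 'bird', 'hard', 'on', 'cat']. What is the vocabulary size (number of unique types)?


Listing all tokens and tracking unique types:
  Token 1: 'opened' -> NEW (unique so far: 1)
  Token 2: 'fox' -> NEW (unique so far: 2)
  Token 3: 'horse' -> NEW (unique so far: 3)
  Token 4: 'bag' -> NEW (unique so far: 4)
  Token 5: 'rarely' -> NEW (unique so far: 5)
  Token 6: 'cat' -> NEW (unique so far: 6)
  Token 7: 'before' -> NEW (unique so far: 7)
  Token 8: 'above' -> NEW (unique so far: 8)
  Token 9: 'bird' -> NEW (unique so far: 9)
  Token 10: 'hard' -> NEW (unique so far: 10)
  Token 11: 'on' -> NEW (unique so far: 11)
  Token 12: 'cat' -> duplicate (unique so far: 11)
Unique types: ('above', 'bag', 'before', 'bird', 'cat', 'fox', 'hard', 'horse', 'on', 'opened', 'rarely')
Vocabulary size: 11

11


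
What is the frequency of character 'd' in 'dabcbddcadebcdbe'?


Scanning 'dabcbddcadebcdbe' for 'd':
  Position 0: 'd' -> MATCH (count: 1)
  Position 5: 'd' -> MATCH (count: 2)
  Position 6: 'd' -> MATCH (count: 3)
  Position 9: 'd' -> MATCH (count: 4)
  Position 13: 'd' -> MATCH (count: 5)
Total occurrences of 'd': 5

5


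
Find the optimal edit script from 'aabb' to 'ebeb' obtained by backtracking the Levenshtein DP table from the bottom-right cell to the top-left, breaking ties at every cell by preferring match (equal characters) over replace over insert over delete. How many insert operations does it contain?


Edit distance = 3. Backtracking from cell (4, 4) with preference match > replace > insert > delete,
then listing the resulting alignment 'aabb' -> 'ebeb' left to right:
  Step 1: replace a->e
  Step 2: replace a->b
  Step 3: replace b->e
  Step 4: keep 'b'
Total insertions: 0

0


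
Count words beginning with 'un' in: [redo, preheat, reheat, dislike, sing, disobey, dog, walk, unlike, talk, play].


Checking each word for prefix 'un':
  'redo' -> no (count: 0)
  'preheat' -> no (count: 0)
  'reheat' -> no (count: 0)
  'dislike' -> no (count: 0)
  'sing' -> no (count: 0)
  'disobey' -> no (count: 0)
  'dog' -> no (count: 0)
  'walk' -> no (count: 0)
  'unlike' -> YES, starts with 'un' (count: 1)
  'talk' -> no (count: 1)
  'play' -> no (count: 1)
Total with prefix 'un': 1

1


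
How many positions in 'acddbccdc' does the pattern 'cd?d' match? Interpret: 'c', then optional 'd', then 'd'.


Pattern: cd?d means 'c', then optional 'd', then 'd'.
Scanning 'acddbccdc' position-by-position:
  Pos 0: window 'acd' -> no
  Pos 1: window 'cdd' -> MATCH
  Pos 2: window 'ddb' -> no
  Pos 3: window 'dbc' -> no
  Pos 4: window 'bcc' -> no
  Pos 5: window 'ccd' -> no
  Pos 6: window 'cdc' -> MATCH
  Pos 7: window 'dc' -> no
  Pos 8: window 'c' -> no
Total matches: 2

2


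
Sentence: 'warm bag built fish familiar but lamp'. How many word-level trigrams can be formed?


Word trigrams from [7] words:
  Trigram 1: (warm bag built)
  Trigram 2: (bag built fish)
  Trigram 3: (built fish familiar)
  Trigram 4: (fish familiar but)
  Trigram 5: (familiar but lamp)
Total word trigrams: 7 - 2 = 5

5


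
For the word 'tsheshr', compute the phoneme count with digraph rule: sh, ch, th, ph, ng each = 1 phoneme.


Parsing 'tsheshr' greedily, digraphs first:
  't' -> consonant phoneme (phonemes so far: 1)
  'sh' -> digraph (1 consonant phoneme) (phonemes so far: 2)
  'e' -> vowel phoneme (phonemes so far: 3)
  'sh' -> digraph (1 consonant phoneme) (phonemes so far: 4)
  'r' -> consonant phoneme (phonemes so far: 5)
Total phonemes: 5

5


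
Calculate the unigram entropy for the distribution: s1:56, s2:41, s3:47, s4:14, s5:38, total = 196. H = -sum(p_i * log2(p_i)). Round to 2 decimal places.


Computing entropy H = -sum(p_i * log2(p_i)):
  s1: p = 56/196 = 0.2857, -p*log2(p) = 0.5164
  s2: p = 41/196 = 0.2092, -p*log2(p) = 0.4722
  s3: p = 47/196 = 0.2398, -p*log2(p) = 0.4940
  s4: p = 14/196 = 0.0714, -p*log2(p) = 0.2720
  s5: p = 38/196 = 0.1939, -p*log2(p) = 0.4589
H = sum of terms = 2.2135
Rounded to 2 decimals: 2.21

2.21


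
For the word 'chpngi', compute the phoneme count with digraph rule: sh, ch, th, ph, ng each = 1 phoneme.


Parsing 'chpngi' greedily, digraphs first:
  'ch' -> digraph (1 consonant phoneme) (phonemes so far: 1)
  'p' -> consonant phoneme (phonemes so far: 2)
  'ng' -> digraph (1 consonant phoneme) (phonemes so far: 3)
  'i' -> vowel phoneme (phonemes so far: 4)
Total phonemes: 4

4


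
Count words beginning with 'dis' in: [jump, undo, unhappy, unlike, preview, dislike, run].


Checking each word for prefix 'dis':
  'jump' -> no (count: 0)
  'undo' -> no (count: 0)
  'unhappy' -> no (count: 0)
  'unlike' -> no (count: 0)
  'preview' -> no (count: 0)
  'dislike' -> YES, starts with 'dis' (count: 1)
  'run' -> no (count: 1)
Total with prefix 'dis': 1

1


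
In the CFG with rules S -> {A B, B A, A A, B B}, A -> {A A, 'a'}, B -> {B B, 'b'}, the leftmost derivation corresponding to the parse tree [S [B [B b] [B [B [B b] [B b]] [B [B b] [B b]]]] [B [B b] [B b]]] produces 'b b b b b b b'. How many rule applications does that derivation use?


Every bracketed nonterminal node [X ...] in the tree is produced by exactly one rule application.
Reading the tree off as a leftmost derivation:
  Step 1: S  =>  B B   (applied S -> B B)
  Step 2: B B  =>  B B B   (applied B -> B B)
  Step 3: B B B  =>  b B B   (applied B -> b)
  Step 4: b B B  =>  b B B B   (applied B -> B B)
  Step 5: b B B B  =>  b B B B B   (applied B -> B B)
  Step 6: b B B B B  =>  b b B B B   (applied B -> b)
  Step 7: b b B B B  =>  b b b B B   (applied B -> b)
  Step 8: b b b B B  =>  b b b B B B   (applied B -> B B)
  Step 9: b b b B B B  =>  b b b b B B   (applied B -> b)
  Step 10: b b b b B B  =>  b b b b b B   (applied B -> b)
  Step 11: b b b b b B  =>  b b b b b B B   (applied B -> B B)
  Step 12: b b b b b B B  =>  b b b b b b B   (applied B -> b)
  Step 13: b b b b b b B  =>  b b b b b b b   (applied B -> b)
Final yield: b b b b b b b
Total rewrite steps: 13

13


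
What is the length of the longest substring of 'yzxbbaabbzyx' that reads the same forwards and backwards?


Scanning 'yzxbbaabbzyx' for palindromic substrings.
Substring at positions 3-8: 'bbaabb'.
Check: reverse('bbaabb') = 'bbaabb' -> palindrome confirmed.
Neighbouring characters ('x' / 'z') break symmetry, so it cannot extend further.
No longer palindromic substring exists; longest length = 6

6


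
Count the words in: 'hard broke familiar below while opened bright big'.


Counting words by splitting on spaces:
  Word 1: 'hard'
  Word 2: 'broke'
  Word 3: 'familiar'
  Word 4: 'below'
  Word 5: 'while'
  Word 6: 'opened'
  Word 7: 'bright'
  Word 8: 'big'
Total words: 8

8


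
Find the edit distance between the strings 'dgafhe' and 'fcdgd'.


Building DP table for s1='dgafhe' (len 6) and s2='fcdgd' (len 5):
       f  c  d  g  d
    0  1  2  3  4  5
  d 1  1  2  2  3  4
  g 2  2  2  3  2  3
  a 3  3  3  3  3  3
  f 4  3  4  4  4  4
  h 5  4  4  5  5  5
  e 6  5  5  5  6  6
Edit distance = dp[6][5] = 6

6


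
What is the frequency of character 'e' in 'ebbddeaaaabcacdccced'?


Scanning 'ebbddeaaaabcacdccced' for 'e':
  Position 0: 'e' -> MATCH (count: 1)
  Position 5: 'e' -> MATCH (count: 2)
  Position 18: 'e' -> MATCH (count: 3)
Total occurrences of 'e': 3

3


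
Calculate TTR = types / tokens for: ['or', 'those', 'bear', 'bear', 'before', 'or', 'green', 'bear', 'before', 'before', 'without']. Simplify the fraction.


Tokens: 11
Unique types: ('bear', 'before', 'green', 'or', 'those', 'without') = 6
TTR = 6/11
Already in lowest terms.

6/11


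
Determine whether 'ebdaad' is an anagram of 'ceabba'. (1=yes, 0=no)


Sort characters of 'ebdaad': 'aabdde'
Sort characters of 'ceabba': 'aabbce'
Sorted forms differ -> they are NOT anagrams
Result: 0

0


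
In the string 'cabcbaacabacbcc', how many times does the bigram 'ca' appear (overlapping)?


Scanning 'cabcbaacabacbcc' for bigram 'ca':
  Position 0: 'ca' -> MATCH
  Position 1: 'ab' -> no
  Position 2: 'bc' -> no
  Position 3: 'cb' -> no
  Position 4: 'ba' -> no
  Position 5: 'aa' -> no
  Position 6: 'ac' -> no
  Position 7: 'ca' -> MATCH
  Position 8: 'ab' -> no
  Position 9: 'ba' -> no
  Position 10: 'ac' -> no
  Position 11: 'cb' -> no
  Position 12: 'bc' -> no
  Position 13: 'cc' -> no
Total matches: 2

2


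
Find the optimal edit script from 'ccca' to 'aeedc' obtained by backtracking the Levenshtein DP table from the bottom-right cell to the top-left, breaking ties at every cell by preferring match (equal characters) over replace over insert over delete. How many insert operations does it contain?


Edit distance = 5. Backtracking from cell (4, 5) with preference match > replace > insert > delete,
then listing the resulting alignment 'ccca' -> 'aeedc' left to right:
  Step 1: insert 'a' [insertion #1]
  Step 2: replace c->e
  Step 3: replace c->e
  Step 4: replace c->d
  Step 5: replace a->c
Total insertions: 1

1


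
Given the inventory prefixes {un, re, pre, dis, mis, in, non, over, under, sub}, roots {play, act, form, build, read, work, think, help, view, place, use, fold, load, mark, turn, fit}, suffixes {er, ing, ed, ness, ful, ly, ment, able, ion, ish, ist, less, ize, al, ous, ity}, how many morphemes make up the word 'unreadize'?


Segmenting 'unreadize' against the inventory:
  'un' -> prefix (morpheme 1)
  'read' -> root (morpheme 2)
  'ize' -> suffix (morpheme 3)
Total morphemes: 3

3


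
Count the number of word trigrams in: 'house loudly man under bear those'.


Word trigrams from [6] words:
  Trigram 1: (house loudly man)
  Trigram 2: (loudly man under)
  Trigram 3: (man under bear)
  Trigram 4: (under bear those)
Total word trigrams: 6 - 2 = 4

4


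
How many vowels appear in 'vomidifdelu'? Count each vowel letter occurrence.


Scanning each character of 'vomidifdelu':
  Position 1: 'v' -> consonant (running count: 0)
  Position 2: 'o' -> vowel (running count: 1)
  Position 3: 'm' -> consonant (running count: 1)
  Position 4: 'i' -> vowel (running count: 2)
  Position 5: 'd' -> consonant (running count: 2)
  Position 6: 'i' -> vowel (running count: 3)
  Position 7: 'f' -> consonant (running count: 3)
  Position 8: 'd' -> consonant (running count: 3)
  Position 9: 'e' -> vowel (running count: 4)
  Position 10: 'l' -> consonant (running count: 4)
  Position 11: 'u' -> vowel (running count: 5)
Total vowels: 5

5


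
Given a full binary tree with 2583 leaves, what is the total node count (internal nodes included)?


Leaf nodes (terminals): 2583
Internal nodes = n - 1 = 2583 - 1 = 2582
Total = leaves + internal = 2583 + 2582 = 5165

5165


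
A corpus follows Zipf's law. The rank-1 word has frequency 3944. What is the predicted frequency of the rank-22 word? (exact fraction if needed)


Zipf's law: freq(rank) = f1 / rank
f1 = 3944, rank = 22
freq = 3944 / 22
GCD(3944, 22) = 2
Simplified: 1972/11

1972/11


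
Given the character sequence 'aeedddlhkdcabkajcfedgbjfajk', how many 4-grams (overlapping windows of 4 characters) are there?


String 'aeedddlhkdcabkajcfedgbjfajk' has length L = 27.
Number of overlapping n-grams = L - n + 1
Substituting: 27 - 4 + 1 = 24

24


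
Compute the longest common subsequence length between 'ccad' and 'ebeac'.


DP table for LCS of 'ccad' and 'ebeac':
       e  b  e  a  c
    0  0  0  0  0  0
  c 0  0  0  0  0  1
  c 0  0  0  0  0  1
  a 0  0  0  0  1  1
  d 0  0  0  0  1  1
LCS: 'c'
LCS length = 1

1


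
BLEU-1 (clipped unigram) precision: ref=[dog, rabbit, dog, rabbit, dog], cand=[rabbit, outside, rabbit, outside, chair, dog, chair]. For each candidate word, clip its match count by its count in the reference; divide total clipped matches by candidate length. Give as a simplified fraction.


Reference word counts: {'dog': 3, 'rabbit': 2}
Checking each candidate word (with clipping):
  'rabbit' -> in reference (ref count 2, used 1/2) -> match (matches: 1)
  'outside' -> not in reference -> no match (matches: 1)
  'rabbit' -> in reference (ref count 2, used 2/2) -> match (matches: 2)
  'outside' -> not in reference -> no match (matches: 2)
  'chair' -> not in reference -> no match (matches: 2)
  'dog' -> in reference (ref count 3, used 1/3) -> match (matches: 3)
  'chair' -> not in reference -> no match (matches: 3)
Clipped matches: 3, Candidate length: 7
Precision = 3/7

3/7


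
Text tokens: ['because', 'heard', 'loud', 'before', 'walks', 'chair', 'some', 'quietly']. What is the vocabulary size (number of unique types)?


Listing all tokens and tracking unique types:
  Token 1: 'because' -> NEW (unique so far: 1)
  Token 2: 'heard' -> NEW (unique so far: 2)
  Token 3: 'loud' -> NEW (unique so far: 3)
  Token 4: 'before' -> NEW (unique so far: 4)
  Token 5: 'walks' -> NEW (unique so far: 5)
  Token 6: 'chair' -> NEW (unique so far: 6)
  Token 7: 'some' -> NEW (unique so far: 7)
  Token 8: 'quietly' -> NEW (unique so far: 8)
Unique types: ('because', 'before', 'chair', 'heard', 'loud', 'quietly', 'some', 'walks')
Vocabulary size: 8

8


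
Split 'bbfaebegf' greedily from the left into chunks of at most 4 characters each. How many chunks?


'bbfaebegf' has 9 characters.
Chunking with max size 4:
  Chunk 1: 'bbfa' (positions 0-3)
  Chunk 2: 'ebeg' (positions 4-7)
  Chunk 3: 'f' (positions 8-8)
Total chunks: ceil(9 / 4) = 3

3


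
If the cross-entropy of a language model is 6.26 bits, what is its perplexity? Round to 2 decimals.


Perplexity formula: PP = 2^H
H = 6.26
PP = 2^6.26
Decompose: 2^6.26 = 2^6 * 2^0.26
2^6 = 64, 2^0.26 ~ 1.1974787
PP ~ 64 * 1.1974787 = 76.6386368
Rounded to 2 decimals: 76.64

76.64


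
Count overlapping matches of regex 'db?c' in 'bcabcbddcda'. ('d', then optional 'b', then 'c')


Pattern: db?c means 'd', then optional 'b', then 'c'.
Scanning 'bcabcbddcda' position-by-position:
  Pos 0: window 'bca' -> no
  Pos 1: window 'cab' -> no
  Pos 2: window 'abc' -> no
  Pos 3: window 'bcb' -> no
  Pos 4: window 'cbd' -> no
  Pos 5: window 'bdd' -> no
  Pos 6: window 'ddc' -> no
  Pos 7: window 'dcd' -> MATCH
  Pos 8: window 'cda' -> no
  Pos 9: window 'da' -> no
  Pos 10: window 'a' -> no
Total matches: 1

1


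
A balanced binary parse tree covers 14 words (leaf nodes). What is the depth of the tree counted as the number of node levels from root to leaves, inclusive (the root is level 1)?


In a balanced binary tree with n leaves the deepest leaf is ceil(log2(n)) edges below the root,
so counting node levels inclusive of root and leaves gives ceil(log2(n)) + 1 levels.
log2(14) = 3.8074
ceil(3.8074) = 4
levels = 4 + 1 = 5

5


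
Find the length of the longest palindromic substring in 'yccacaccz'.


Scanning 'yccacaccz' for palindromic substrings.
Substring at positions 1-7: 'ccacacc'.
Check: reverse('ccacacc') = 'ccacacc' -> palindrome confirmed.
Neighbouring characters ('y' / 'z') break symmetry, so it cannot extend further.
No longer palindromic substring exists; longest length = 7

7


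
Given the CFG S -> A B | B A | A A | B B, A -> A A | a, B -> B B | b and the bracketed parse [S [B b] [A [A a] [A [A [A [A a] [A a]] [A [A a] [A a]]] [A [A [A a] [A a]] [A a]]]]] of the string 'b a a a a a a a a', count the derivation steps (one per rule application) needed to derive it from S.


Every bracketed nonterminal node [X ...] in the tree is produced by exactly one rule application.
Reading the tree off as a leftmost derivation:
  Step 1: S  =>  B A   (applied S -> B A)
  Step 2: B A  =>  b A   (applied B -> b)
  Step 3: b A  =>  b A A   (applied A -> A A)
  Step 4: b A A  =>  b a A   (applied A -> a)
  Step 5: b a A  =>  b a A A   (applied A -> A A)
  Step 6: b a A A  =>  b a A A A   (applied A -> A A)
  Step 7: b a A A A  =>  b a A A A A   (applied A -> A A)
  Step 8: b a A A A A  =>  b a a A A A   (applied A -> a)
  Step 9: b a a A A A  =>  b a a a A A   (applied A -> a)
  Step 10: b a a a A A  =>  b a a a A A A   (applied A -> A A)
  Step 11: b a a a A A A  =>  b a a a a A A   (applied A -> a)
  Step 12: b a a a a A A  =>  b a a a a a A   (applied A -> a)
  Step 13: b a a a a a A  =>  b a a a a a A A   (applied A -> A A)
  Step 14: b a a a a a A A  =>  b a a a a a A A A   (applied A -> A A)
  Step 15: b a a a a a A A A  =>  b a a a a a a A A   (applied A -> a)
  Step 16: b a a a a a a A A  =>  b a a a a a a a A   (applied A -> a)
  Step 17: b a a a a a a a A  =>  b a a a a a a a a   (applied A -> a)
Final yield: b a a a a a a a a
Total rewrite steps: 17

17


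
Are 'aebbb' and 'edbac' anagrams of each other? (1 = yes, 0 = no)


Sort characters of 'aebbb': 'abbbe'
Sort characters of 'edbac': 'abcde'
Sorted forms differ -> they are NOT anagrams
Result: 0

0


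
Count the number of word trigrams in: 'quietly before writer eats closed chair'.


Word trigrams from [6] words:
  Trigram 1: (quietly before writer)
  Trigram 2: (before writer eats)
  Trigram 3: (writer eats closed)
  Trigram 4: (eats closed chair)
Total word trigrams: 6 - 2 = 4

4


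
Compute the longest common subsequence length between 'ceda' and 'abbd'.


DP table for LCS of 'ceda' and 'abbd':
       a  b  b  d
    0  0  0  0  0
  c 0  0  0  0  0
  e 0  0  0  0  0
  d 0  0  0  0  1
  a 0  1  1  1  1
LCS: 'd'
LCS length = 1

1


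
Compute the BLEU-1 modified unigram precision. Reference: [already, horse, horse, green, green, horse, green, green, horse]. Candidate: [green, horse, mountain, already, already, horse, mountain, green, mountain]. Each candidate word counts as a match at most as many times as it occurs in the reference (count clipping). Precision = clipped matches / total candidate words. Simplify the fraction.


Reference word counts: {'already': 1, 'green': 4, 'horse': 4}
Checking each candidate word (with clipping):
  'green' -> in reference (ref count 4, used 1/4) -> match (matches: 1)
  'horse' -> in reference (ref count 4, used 1/4) -> match (matches: 2)
  'mountain' -> not in reference -> no match (matches: 2)
  'already' -> in reference (ref count 1, used 1/1) -> match (matches: 3)
  'already' -> ref count 1 already used up (1/1) -> clipped, no match (matches: 3)
  'horse' -> in reference (ref count 4, used 2/4) -> match (matches: 4)
  'mountain' -> not in reference -> no match (matches: 4)
  'green' -> in reference (ref count 4, used 2/4) -> match (matches: 5)
  'mountain' -> not in reference -> no match (matches: 5)
Clipped matches: 5, Candidate length: 9
Precision = 5/9

5/9


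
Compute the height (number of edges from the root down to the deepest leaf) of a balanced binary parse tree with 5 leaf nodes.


In a balanced binary tree with n leaves the deepest leaf is ceil(log2(n)) edges below the root.
log2(5) = 2.3219
ceil(2.3219) = 3
height (edges) = 3

3


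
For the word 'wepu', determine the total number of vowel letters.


Scanning each character of 'wepu':
  Position 1: 'w' -> consonant (running count: 0)
  Position 2: 'e' -> vowel (running count: 1)
  Position 3: 'p' -> consonant (running count: 1)
  Position 4: 'u' -> vowel (running count: 2)
Total vowels: 2

2


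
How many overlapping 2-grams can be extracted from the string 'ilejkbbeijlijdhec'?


String 'ilejkbbeijlijdhec' has length L = 17.
Number of overlapping n-grams = L - n + 1
Substituting: 17 - 2 + 1 = 16

16


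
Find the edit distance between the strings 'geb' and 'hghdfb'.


Building DP table for s1='geb' (len 3) and s2='hghdfb' (len 6):
       h  g  h  d  f  b
    0  1  2  3  4  5  6
  g 1  1  1  2  3  4  5
  e 2  2  2  2  3  4  5
  b 3  3  3  3  3  4  4
Edit distance = dp[3][6] = 4

4


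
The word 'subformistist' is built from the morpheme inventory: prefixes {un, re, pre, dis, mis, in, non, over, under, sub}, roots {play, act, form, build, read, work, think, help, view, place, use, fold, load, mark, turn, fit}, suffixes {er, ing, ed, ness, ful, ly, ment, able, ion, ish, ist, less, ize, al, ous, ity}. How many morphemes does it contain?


Segmenting 'subformistist' against the inventory:
  'sub' -> prefix (morpheme 1)
  'form' -> root (morpheme 2)
  'ist' -> suffix (morpheme 3)
  'ist' -> suffix (morpheme 4)
Total morphemes: 4

4


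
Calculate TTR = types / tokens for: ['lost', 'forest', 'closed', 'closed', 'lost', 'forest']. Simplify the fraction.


Tokens: 6
Unique types: ('closed', 'forest', 'lost') = 3
TTR = 3/6
Simplify: divide both by 3 -> 1/2
TTR = 1/2

1/2


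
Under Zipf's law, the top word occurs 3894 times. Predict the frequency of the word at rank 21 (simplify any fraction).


Zipf's law: freq(rank) = f1 / rank
f1 = 3894, rank = 21
freq = 3894 / 21
GCD(3894, 21) = 3
Simplified: 1298/7

1298/7


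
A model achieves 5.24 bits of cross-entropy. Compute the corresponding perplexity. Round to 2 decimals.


Perplexity formula: PP = 2^H
H = 5.24
PP = 2^5.24
Decompose: 2^5.24 = 2^5 * 2^0.24
2^5 = 32, 2^0.24 ~ 1.1809927
PP ~ 32 * 1.1809927 = 37.7917664
Rounded to 2 decimals: 37.79

37.79


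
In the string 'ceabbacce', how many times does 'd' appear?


Scanning 'ceabbacce' for 'd':
  No matches found.
Total occurrences of 'd': 0

0


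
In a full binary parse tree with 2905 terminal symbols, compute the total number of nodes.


Leaf nodes (terminals): 2905
Internal nodes = n - 1 = 2905 - 1 = 2904
Total = leaves + internal = 2905 + 2904 = 5809

5809


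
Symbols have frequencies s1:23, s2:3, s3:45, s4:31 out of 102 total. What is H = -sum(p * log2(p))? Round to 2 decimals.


Computing entropy H = -sum(p_i * log2(p_i)):
  s1: p = 23/102 = 0.2255, -p*log2(p) = 0.4845
  s2: p = 3/102 = 0.0294, -p*log2(p) = 0.1496
  s3: p = 45/102 = 0.4412, -p*log2(p) = 0.5208
  s4: p = 31/102 = 0.3039, -p*log2(p) = 0.5222
H = sum of terms = 1.6771
Rounded to 2 decimals: 1.68

1.68


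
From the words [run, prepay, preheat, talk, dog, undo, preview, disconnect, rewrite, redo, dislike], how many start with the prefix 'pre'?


Checking each word for prefix 'pre':
  'run' -> no (count: 0)
  'prepay' -> YES, starts with 'pre' (count: 1)
  'preheat' -> YES, starts with 'pre' (count: 2)
  'talk' -> no (count: 2)
  'dog' -> no (count: 2)
  'undo' -> no (count: 2)
  'preview' -> YES, starts with 'pre' (count: 3)
  'disconnect' -> no (count: 3)
  'rewrite' -> no (count: 3)
  'redo' -> no (count: 3)
  'dislike' -> no (count: 3)
Total with prefix 'pre': 3

3


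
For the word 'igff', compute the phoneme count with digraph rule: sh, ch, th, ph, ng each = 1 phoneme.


Parsing 'igff' greedily, digraphs first:
  'i' -> vowel phoneme (phonemes so far: 1)
  'g' -> consonant phoneme (phonemes so far: 2)
  'f' -> consonant phoneme (phonemes so far: 3)
  'f' -> consonant phoneme (phonemes so far: 4)
Total phonemes: 4

4


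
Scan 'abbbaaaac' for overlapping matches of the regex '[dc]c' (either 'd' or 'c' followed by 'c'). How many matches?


Pattern: [dc]c means either 'd' or 'c' followed by 'c'.
Scanning 'abbbaaaac' position-by-position:
  Pos 0: window 'ab' -> no
  Pos 1: window 'bb' -> no
  Pos 2: window 'bb' -> no
  Pos 3: window 'ba' -> no
  Pos 4: window 'aa' -> no
  Pos 5: window 'aa' -> no
  Pos 6: window 'aa' -> no
  Pos 7: window 'ac' -> no
  Pos 8: window 'c' -> no
Total matches: 0

0


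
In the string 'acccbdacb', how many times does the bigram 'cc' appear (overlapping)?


Scanning 'acccbdacb' for bigram 'cc':
  Position 0: 'ac' -> no
  Position 1: 'cc' -> MATCH
  Position 2: 'cc' -> MATCH
  Position 3: 'cb' -> no
  Position 4: 'bd' -> no
  Position 5: 'da' -> no
  Position 6: 'ac' -> no
  Position 7: 'cb' -> no
Total matches: 2

2


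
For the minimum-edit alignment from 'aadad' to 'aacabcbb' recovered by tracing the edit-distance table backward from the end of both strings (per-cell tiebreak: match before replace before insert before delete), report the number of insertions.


Edit distance = 5. Backtracking from cell (5, 8) with preference match > replace > insert > delete,
then listing the resulting alignment 'aadad' -> 'aacabcbb' left to right:
  Step 1: keep 'a'
  Step 2: keep 'a'
  Step 3: replace d->c
  Step 4: keep 'a'
  Step 5: insert 'b' [insertion #1]
  Step 6: insert 'c' [insertion #2]
  Step 7: insert 'b' [insertion #3]
  Step 8: replace d->b
Total insertions: 3

3


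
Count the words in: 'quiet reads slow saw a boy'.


Counting words by splitting on spaces:
  Word 1: 'quiet'
  Word 2: 'reads'
  Word 3: 'slow'
  Word 4: 'saw'
  Word 5: 'a'
  Word 6: 'boy'
Total words: 6

6


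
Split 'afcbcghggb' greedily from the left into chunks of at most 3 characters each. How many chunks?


'afcbcghggb' has 10 characters.
Chunking with max size 3:
  Chunk 1: 'afc' (positions 0-2)
  Chunk 2: 'bcg' (positions 3-5)
  Chunk 3: 'hgg' (positions 6-8)
  Chunk 4: 'b' (positions 9-9)
Total chunks: ceil(10 / 3) = 4

4


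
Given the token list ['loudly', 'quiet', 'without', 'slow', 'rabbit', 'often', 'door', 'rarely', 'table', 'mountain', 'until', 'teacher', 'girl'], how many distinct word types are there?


Listing all tokens and tracking unique types:
  Token 1: 'loudly' -> NEW (unique so far: 1)
  Token 2: 'quiet' -> NEW (unique so far: 2)
  Token 3: 'without' -> NEW (unique so far: 3)
  Token 4: 'slow' -> NEW (unique so far: 4)
  Token 5: 'rabbit' -> NEW (unique so far: 5)
  Token 6: 'often' -> NEW (unique so far: 6)
  Token 7: 'door' -> NEW (unique so far: 7)
  Token 8: 'rarely' -> NEW (unique so far: 8)
  Token 9: 'table' -> NEW (unique so far: 9)
  Token 10: 'mountain' -> NEW (unique so far: 10)
  Token 11: 'until' -> NEW (unique so far: 11)
  Token 12: 'teacher' -> NEW (unique so far: 12)
  Token 13: 'girl' -> NEW (unique so far: 13)
Unique types: ('door', 'girl', 'loudly', 'mountain', 'often', 'quiet', 'rabbit', 'rarely', 'slow', 'table', 'teacher', 'until', 'without')
Vocabulary size: 13

13


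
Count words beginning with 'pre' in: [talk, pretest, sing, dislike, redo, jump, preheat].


Checking each word for prefix 'pre':
  'talk' -> no (count: 0)
  'pretest' -> YES, starts with 'pre' (count: 1)
  'sing' -> no (count: 1)
  'dislike' -> no (count: 1)
  'redo' -> no (count: 1)
  'jump' -> no (count: 1)
  'preheat' -> YES, starts with 'pre' (count: 2)
Total with prefix 'pre': 2

2


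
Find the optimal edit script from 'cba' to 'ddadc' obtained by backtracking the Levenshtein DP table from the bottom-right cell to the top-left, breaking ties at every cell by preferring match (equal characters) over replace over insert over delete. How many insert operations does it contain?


Edit distance = 4. Backtracking from cell (3, 5) with preference match > replace > insert > delete,
then listing the resulting alignment 'cba' -> 'ddadc' left to right:
  Step 1: replace c->d
  Step 2: replace b->d
  Step 3: keep 'a'
  Step 4: insert 'd' [insertion #1]
  Step 5: insert 'c' [insertion #2]
Total insertions: 2

2


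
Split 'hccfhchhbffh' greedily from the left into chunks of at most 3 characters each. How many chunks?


'hccfhchhbffh' has 12 characters.
Chunking with max size 3:
  Chunk 1: 'hcc' (positions 0-2)
  Chunk 2: 'fhc' (positions 3-5)
  Chunk 3: 'hhb' (positions 6-8)
  Chunk 4: 'ffh' (positions 9-11)
Total chunks: ceil(12 / 3) = 4

4


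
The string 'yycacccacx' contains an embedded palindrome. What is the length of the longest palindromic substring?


Scanning 'yycacccacx' for palindromic substrings.
Substring at positions 2-8: 'cacccac'.
Check: reverse('cacccac') = 'cacccac' -> palindrome confirmed.
Neighbouring characters ('y' / 'x') break symmetry, so it cannot extend further.
No longer palindromic substring exists; longest length = 7

7


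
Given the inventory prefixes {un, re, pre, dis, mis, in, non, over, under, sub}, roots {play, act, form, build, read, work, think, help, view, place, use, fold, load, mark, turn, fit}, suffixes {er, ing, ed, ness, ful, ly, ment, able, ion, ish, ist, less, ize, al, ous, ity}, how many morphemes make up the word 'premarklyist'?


Segmenting 'premarklyist' against the inventory:
  'pre' -> prefix (morpheme 1)
  'mark' -> root (morpheme 2)
  'ly' -> suffix (morpheme 3)
  'ist' -> suffix (morpheme 4)
Total morphemes: 4

4


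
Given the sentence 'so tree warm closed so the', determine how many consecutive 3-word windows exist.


Word trigrams from [6] words:
  Trigram 1: (so tree warm)
  Trigram 2: (tree warm closed)
  Trigram 3: (warm closed so)
  Trigram 4: (closed so the)
Total word trigrams: 6 - 2 = 4

4


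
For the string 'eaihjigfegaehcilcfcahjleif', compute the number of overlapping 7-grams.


String 'eaihjigfegaehcilcfcahjleif' has length L = 26.
Number of overlapping n-grams = L - n + 1
Substituting: 26 - 7 + 1 = 20

20


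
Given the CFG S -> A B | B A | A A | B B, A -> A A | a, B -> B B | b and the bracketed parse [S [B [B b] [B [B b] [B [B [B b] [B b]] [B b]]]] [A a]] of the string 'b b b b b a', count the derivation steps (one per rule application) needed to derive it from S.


Every bracketed nonterminal node [X ...] in the tree is produced by exactly one rule application.
Reading the tree off as a leftmost derivation:
  Step 1: S  =>  B A   (applied S -> B A)
  Step 2: B A  =>  B B A   (applied B -> B B)
  Step 3: B B A  =>  b B A   (applied B -> b)
  Step 4: b B A  =>  b B B A   (applied B -> B B)
  Step 5: b B B A  =>  b b B A   (applied B -> b)
  Step 6: b b B A  =>  b b B B A   (applied B -> B B)
  Step 7: b b B B A  =>  b b B B B A   (applied B -> B B)
  Step 8: b b B B B A  =>  b b b B B A   (applied B -> b)
  Step 9: b b b B B A  =>  b b b b B A   (applied B -> b)
  Step 10: b b b b B A  =>  b b b b b A   (applied B -> b)
  Step 11: b b b b b A  =>  b b b b b a   (applied A -> a)
Final yield: b b b b b a
Total rewrite steps: 11

11


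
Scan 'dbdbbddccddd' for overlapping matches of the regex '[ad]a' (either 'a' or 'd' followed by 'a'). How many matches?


Pattern: [ad]a means either 'a' or 'd' followed by 'a'.
Scanning 'dbdbbddccddd' position-by-position:
  Pos 0: window 'db' -> no
  Pos 1: window 'bd' -> no
  Pos 2: window 'db' -> no
  Pos 3: window 'bb' -> no
  Pos 4: window 'bd' -> no
  Pos 5: window 'dd' -> no
  Pos 6: window 'dc' -> no
  Pos 7: window 'cc' -> no
  Pos 8: window 'cd' -> no
  Pos 9: window 'dd' -> no
  Pos 10: window 'dd' -> no
  Pos 11: window 'd' -> no
Total matches: 0

0


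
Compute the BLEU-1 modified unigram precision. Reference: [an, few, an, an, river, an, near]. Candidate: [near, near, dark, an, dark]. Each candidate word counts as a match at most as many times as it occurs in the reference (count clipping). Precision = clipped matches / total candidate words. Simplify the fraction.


Reference word counts: {'an': 4, 'few': 1, 'near': 1, 'river': 1}
Checking each candidate word (with clipping):
  'near' -> in reference (ref count 1, used 1/1) -> match (matches: 1)
  'near' -> ref count 1 already used up (1/1) -> clipped, no match (matches: 1)
  'dark' -> not in reference -> no match (matches: 1)
  'an' -> in reference (ref count 4, used 1/4) -> match (matches: 2)
  'dark' -> not in reference -> no match (matches: 2)
Clipped matches: 2, Candidate length: 5
Precision = 2/5

2/5


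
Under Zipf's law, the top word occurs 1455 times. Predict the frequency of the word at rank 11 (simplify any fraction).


Zipf's law: freq(rank) = f1 / rank
f1 = 1455, rank = 11
freq = 1455 / 11
GCD(1455, 11) = 1
Simplified: 1455/11

1455/11


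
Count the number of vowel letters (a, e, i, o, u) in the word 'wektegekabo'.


Scanning each character of 'wektegekabo':
  Position 1: 'w' -> consonant (running count: 0)
  Position 2: 'e' -> vowel (running count: 1)
  Position 3: 'k' -> consonant (running count: 1)
  Position 4: 't' -> consonant (running count: 1)
  Position 5: 'e' -> vowel (running count: 2)
  Position 6: 'g' -> consonant (running count: 2)
  Position 7: 'e' -> vowel (running count: 3)
  Position 8: 'k' -> consonant (running count: 3)
  Position 9: 'a' -> vowel (running count: 4)
  Position 10: 'b' -> consonant (running count: 4)
  Position 11: 'o' -> vowel (running count: 5)
Total vowels: 5

5


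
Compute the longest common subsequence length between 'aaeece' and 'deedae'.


DP table for LCS of 'aaeece' and 'deedae':
       d  e  e  d  a  e
    0  0  0  0  0  0  0
  a 0  0  0  0  0  1  1
  a 0  0  0  0  0  1  1
  e 0  0  1  1  1  1  2
  e 0  0  1  2  2  2  2
  c 0  0  1  2  2  2  2
  e 0  0  1  2  2  2  3
LCS: 'eee'
LCS length = 3

3


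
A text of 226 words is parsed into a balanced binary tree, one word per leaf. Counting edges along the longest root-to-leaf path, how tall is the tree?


In a balanced binary tree with n leaves the deepest leaf is ceil(log2(n)) edges below the root.
log2(226) = 7.8202
ceil(7.8202) = 8
height (edges) = 8

8


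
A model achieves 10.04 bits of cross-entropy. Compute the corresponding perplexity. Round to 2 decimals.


Perplexity formula: PP = 2^H
H = 10.04
PP = 2^10.04
Decompose: 2^10.04 = 2^10 * 2^0.04
2^10 = 1024, 2^0.04 ~ 1.0281138
PP ~ 1024 * 1.0281138 = 1052.7885312
Rounded to 2 decimals: 1052.79

1052.79


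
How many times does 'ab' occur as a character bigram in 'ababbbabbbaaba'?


Scanning 'ababbbabbbaaba' for bigram 'ab':
  Position 0: 'ab' -> MATCH
  Position 1: 'ba' -> no
  Position 2: 'ab' -> MATCH
  Position 3: 'bb' -> no
  Position 4: 'bb' -> no
  Position 5: 'ba' -> no
  Position 6: 'ab' -> MATCH
  Position 7: 'bb' -> no
  Position 8: 'bb' -> no
  Position 9: 'ba' -> no
  Position 10: 'aa' -> no
  Position 11: 'ab' -> MATCH
  Position 12: 'ba' -> no
Total matches: 4

4


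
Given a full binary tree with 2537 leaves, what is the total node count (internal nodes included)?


Leaf nodes (terminals): 2537
Internal nodes = n - 1 = 2537 - 1 = 2536
Total = leaves + internal = 2537 + 2536 = 5073

5073


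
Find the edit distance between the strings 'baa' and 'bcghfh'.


Building DP table for s1='baa' (len 3) and s2='bcghfh' (len 6):
       b  c  g  h  f  h
    0  1  2  3  4  5  6
  b 1  0  1  2  3  4  5
  a 2  1  1  2  3  4  5
  a 3  2  2  2  3  4  5
Edit distance = dp[3][6] = 5

5


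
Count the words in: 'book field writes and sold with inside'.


Counting words by splitting on spaces:
  Word 1: 'book'
  Word 2: 'field'
  Word 3: 'writes'
  Word 4: 'and'
  Word 5: 'sold'
  Word 6: 'with'
  Word 7: 'inside'
Total words: 7

7


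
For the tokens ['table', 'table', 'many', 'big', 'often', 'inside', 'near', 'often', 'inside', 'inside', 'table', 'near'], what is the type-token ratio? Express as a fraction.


Tokens: 12
Unique types: ('big', 'inside', 'many', 'near', 'often', 'table') = 6
TTR = 6/12
Simplify: divide both by 6 -> 1/2
TTR = 1/2

1/2


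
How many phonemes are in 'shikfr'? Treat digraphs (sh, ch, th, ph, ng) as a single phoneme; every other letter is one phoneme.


Parsing 'shikfr' greedily, digraphs first:
  'sh' -> digraph (1 consonant phoneme) (phonemes so far: 1)
  'i' -> vowel phoneme (phonemes so far: 2)
  'k' -> consonant phoneme (phonemes so far: 3)
  'f' -> consonant phoneme (phonemes so far: 4)
  'r' -> consonant phoneme (phonemes so far: 5)
Total phonemes: 5

5


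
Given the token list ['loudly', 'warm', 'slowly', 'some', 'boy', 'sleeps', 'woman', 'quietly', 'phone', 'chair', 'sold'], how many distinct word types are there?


Listing all tokens and tracking unique types:
  Token 1: 'loudly' -> NEW (unique so far: 1)
  Token 2: 'warm' -> NEW (unique so far: 2)
  Token 3: 'slowly' -> NEW (unique so far: 3)
  Token 4: 'some' -> NEW (unique so far: 4)
  Token 5: 'boy' -> NEW (unique so far: 5)
  Token 6: 'sleeps' -> NEW (unique so far: 6)
  Token 7: 'woman' -> NEW (unique so far: 7)
  Token 8: 'quietly' -> NEW (unique so far: 8)
  Token 9: 'phone' -> NEW (unique so far: 9)
  Token 10: 'chair' -> NEW (unique so far: 10)
  Token 11: 'sold' -> NEW (unique so far: 11)
Unique types: ('boy', 'chair', 'loudly', 'phone', 'quietly', 'sleeps', 'slowly', 'sold', 'some', 'warm', 'woman')
Vocabulary size: 11

11


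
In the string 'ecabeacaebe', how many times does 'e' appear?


Scanning 'ecabeacaebe' for 'e':
  Position 0: 'e' -> MATCH (count: 1)
  Position 4: 'e' -> MATCH (count: 2)
  Position 8: 'e' -> MATCH (count: 3)
  Position 10: 'e' -> MATCH (count: 4)
Total occurrences of 'e': 4

4


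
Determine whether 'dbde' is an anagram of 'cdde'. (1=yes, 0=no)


Sort characters of 'dbde': 'bdde'
Sort characters of 'cdde': 'cdde'
Sorted forms differ -> they are NOT anagrams
Result: 0

0


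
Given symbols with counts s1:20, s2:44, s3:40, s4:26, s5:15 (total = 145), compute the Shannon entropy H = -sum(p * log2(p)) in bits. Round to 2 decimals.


Computing entropy H = -sum(p_i * log2(p_i)):
  s1: p = 20/145 = 0.1379, -p*log2(p) = 0.3942
  s2: p = 44/145 = 0.3034, -p*log2(p) = 0.5221
  s3: p = 40/145 = 0.2759, -p*log2(p) = 0.5125
  s4: p = 26/145 = 0.1793, -p*log2(p) = 0.4446
  s5: p = 15/145 = 0.1034, -p*log2(p) = 0.3386
H = sum of terms = 2.2120
Rounded to 2 decimals: 2.21

2.21


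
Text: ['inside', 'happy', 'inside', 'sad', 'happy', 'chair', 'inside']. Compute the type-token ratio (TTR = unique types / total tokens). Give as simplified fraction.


Tokens: 7
Unique types: ('chair', 'happy', 'inside', 'sad') = 4
TTR = 4/7
Already in lowest terms.

4/7


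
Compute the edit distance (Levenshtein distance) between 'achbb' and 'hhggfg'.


Building DP table for s1='achbb' (len 5) and s2='hhggfg' (len 6):
       h  h  g  g  f  g
    0  1  2  3  4  5  6
  a 1  1  2  3  4  5  6
  c 2  2  2  3  4  5  6
  h 3  2  2  3  4  5  6
  b 4  3  3  3  4  5  6
  b 5  4  4  4  4  5  6
Edit distance = dp[5][6] = 6

6


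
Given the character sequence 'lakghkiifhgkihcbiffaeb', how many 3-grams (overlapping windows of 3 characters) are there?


String 'lakghkiifhgkihcbiffaeb' has length L = 22.
Number of overlapping n-grams = L - n + 1
Substituting: 22 - 3 + 1 = 20

20


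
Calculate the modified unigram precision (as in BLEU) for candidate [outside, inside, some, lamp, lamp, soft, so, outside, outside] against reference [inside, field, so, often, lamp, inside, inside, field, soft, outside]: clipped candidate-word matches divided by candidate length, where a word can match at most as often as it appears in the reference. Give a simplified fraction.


Reference word counts: {'field': 2, 'inside': 3, 'lamp': 1, 'often': 1, 'outside': 1, 'so': 1, 'soft': 1}
Checking each candidate word (with clipping):
  'outside' -> in reference (ref count 1, used 1/1) -> match (matches: 1)
  'inside' -> in reference (ref count 3, used 1/3) -> match (matches: 2)
  'some' -> not in reference -> no match (matches: 2)
  'lamp' -> in reference (ref count 1, used 1/1) -> match (matches: 3)
  'lamp' -> ref count 1 already used up (1/1) -> clipped, no match (matches: 3)
  'soft' -> in reference (ref count 1, used 1/1) -> match (matches: 4)
  'so' -> in reference (ref count 1, used 1/1) -> match (matches: 5)
  'outside' -> ref count 1 already used up (1/1) -> clipped, no match (matches: 5)
  'outside' -> ref count 1 already used up (1/1) -> clipped, no match (matches: 5)
Clipped matches: 5, Candidate length: 9
Precision = 5/9

5/9
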